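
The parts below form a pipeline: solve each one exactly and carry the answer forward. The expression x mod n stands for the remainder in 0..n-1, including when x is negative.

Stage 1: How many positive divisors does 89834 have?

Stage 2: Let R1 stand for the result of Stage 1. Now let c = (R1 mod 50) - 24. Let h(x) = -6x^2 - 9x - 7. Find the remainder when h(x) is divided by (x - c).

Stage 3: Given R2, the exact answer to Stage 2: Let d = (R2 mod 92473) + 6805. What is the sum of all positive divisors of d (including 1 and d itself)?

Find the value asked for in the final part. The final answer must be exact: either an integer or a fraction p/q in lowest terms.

103664

Stage 1: 89834 = 2 * 44917; number of divisors = (1+1) * (1+1) = 4; answer 4
Stage 2: R1 = 4; c = -20; remainder = value at the root: -6*(-20)^2 - 9*(-20)^1 - 7 = (-2400) + (180) + (-7) = -2227; answer -2227
Stage 3: R2 = -2227; d = 97051; 97051 = 37 * 43 * 61; sigma = (1 + 37) * (1 + 43) * (1 + 61) = 38 * 44 * 62 = 103664; answer 103664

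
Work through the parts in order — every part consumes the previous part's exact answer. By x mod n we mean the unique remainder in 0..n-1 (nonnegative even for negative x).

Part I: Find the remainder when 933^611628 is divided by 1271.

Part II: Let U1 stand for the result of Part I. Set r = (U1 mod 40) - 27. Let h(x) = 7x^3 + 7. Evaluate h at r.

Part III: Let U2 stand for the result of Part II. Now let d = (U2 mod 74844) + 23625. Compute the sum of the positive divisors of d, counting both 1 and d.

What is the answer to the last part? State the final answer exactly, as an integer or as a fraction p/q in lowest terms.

193984

Part I: squarings mod 1271: 933^1=933, 933^2=1125, 933^4=980, 933^8=795, 933^16=338, 933^32=1125, 933^64=980, 933^128=795, 933^256=338, 933^512=1125, 933^1024=980, 933^2048=795, 933^4096=338, 933^8192=1125, 933^16384=980, 933^32768=795, 933^65536=338, 933^131072=1125, 933^262144=980, 933^524288=795; 933^611628 = 933^4 * 933^8 * 933^32 * 933^256 * 933^1024 * 933^4096 * 933^16384 * 933^65536 * 933^524288 = 221 (mod 1271); answer 221
Part II: U1 = 221; r = -6; 7*(-6)^3 + 7 = (-1512) + (7) = -1505; answer -1505
Part III: U2 = -1505; d = 96964; 96964 = 2^2 * 7 * 3463; sigma = (1 + 2 + 4) * (1 + 7) * (1 + 3463) = 7 * 8 * 3464 = 193984; answer 193984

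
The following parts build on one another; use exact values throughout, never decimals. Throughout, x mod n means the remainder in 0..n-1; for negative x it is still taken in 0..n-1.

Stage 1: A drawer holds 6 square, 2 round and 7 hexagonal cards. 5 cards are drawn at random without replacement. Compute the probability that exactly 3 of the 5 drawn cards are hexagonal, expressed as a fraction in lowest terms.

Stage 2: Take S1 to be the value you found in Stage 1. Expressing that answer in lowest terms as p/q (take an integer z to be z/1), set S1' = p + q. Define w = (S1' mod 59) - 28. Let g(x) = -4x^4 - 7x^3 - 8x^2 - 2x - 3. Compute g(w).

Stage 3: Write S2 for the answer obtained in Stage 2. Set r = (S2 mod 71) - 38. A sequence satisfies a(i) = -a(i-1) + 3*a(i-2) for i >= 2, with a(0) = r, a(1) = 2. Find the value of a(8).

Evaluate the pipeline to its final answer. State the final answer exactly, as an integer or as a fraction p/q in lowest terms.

Stage 1: total draws C(15,5) = 3003; favorable C(7,3)*C(8,2) = 980; P = 140/429; answer 140/429
Stage 2: S1 = 140/429; threaded value p + q = 569; w = 10; -4*(10)^4 - 7*(10)^3 - 8*(10)^2 - 2*(10)^1 - 3 = (-40000) + (-7000) + (-800) + (-20) + (-3) = -47823; answer -47823
Stage 3: S2 = -47823; r = -7; a(2) = -1*(2) + 3*(-7) = -23; iterating: a(2)=-23, a(3)=29, a(4)=-98, a(5)=185, a(6)=-479, a(7)=1034, a(8)=-2471; answer -2471

-2471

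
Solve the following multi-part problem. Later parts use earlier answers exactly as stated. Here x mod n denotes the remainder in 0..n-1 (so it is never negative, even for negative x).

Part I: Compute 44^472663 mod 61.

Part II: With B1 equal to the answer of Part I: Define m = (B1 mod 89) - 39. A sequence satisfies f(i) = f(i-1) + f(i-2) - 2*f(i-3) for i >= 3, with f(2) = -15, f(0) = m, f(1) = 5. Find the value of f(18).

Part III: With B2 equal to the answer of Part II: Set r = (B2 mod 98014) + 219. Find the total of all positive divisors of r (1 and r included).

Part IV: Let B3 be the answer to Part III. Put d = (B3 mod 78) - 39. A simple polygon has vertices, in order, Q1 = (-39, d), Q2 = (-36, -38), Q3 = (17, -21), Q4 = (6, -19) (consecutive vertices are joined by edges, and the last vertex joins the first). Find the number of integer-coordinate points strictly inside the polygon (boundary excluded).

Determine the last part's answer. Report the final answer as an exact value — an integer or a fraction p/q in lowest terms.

1539

Part I: squarings mod 61: 44^1=44, 44^2=45, 44^4=12, 44^8=22, 44^16=57, 44^32=16, 44^64=12, 44^128=22, 44^256=57, 44^512=16, 44^1024=12, 44^2048=22, 44^4096=57, 44^8192=16, 44^16384=12, 44^32768=22, 44^65536=57, 44^131072=16, 44^262144=12; 44^472663 = 44^1 * 44^2 * 44^4 * 44^16 * 44^64 * 44^512 * 44^1024 * 44^4096 * 44^8192 * 44^65536 * 44^131072 * 44^262144 = 35 (mod 61); answer 35
Part II: B1 = 35; m = -4; f(3) = 1*(-15) + 1*(5) - 2*(-4) = -2; iterating: f(3)=-2, f(4)=-27, f(5)=1, f(6)=-22, f(7)=33, f(8)=9, f(9)=86, f(10)=29, f(11)=97, f(12)=-46, f(13)=-7, f(14)=-247, f(15)=-162, f(16)=-395, f(17)=-63, f(18)=-134; answer -134
Part III: B2 = -134; r = 98099; 98099 = 263 * 373; sigma = (1 + 263) * (1 + 373) = 264 * 374 = 98736; answer 98736
Part IV: B3 = 98736; d = 27; cross terms: (-39*-38 - -36*27)=2454, (-36*-21 - 17*-38)=1402, (17*-19 - 6*-21)=-197, (6*27 - -39*-19)=-579; twice the area = |3080| = 3080; area = 1540; boundary points = 1 + 1 + 1 + 1 = 4; strictly interior points = area - boundary/2 + 1 = 1539; answer 1539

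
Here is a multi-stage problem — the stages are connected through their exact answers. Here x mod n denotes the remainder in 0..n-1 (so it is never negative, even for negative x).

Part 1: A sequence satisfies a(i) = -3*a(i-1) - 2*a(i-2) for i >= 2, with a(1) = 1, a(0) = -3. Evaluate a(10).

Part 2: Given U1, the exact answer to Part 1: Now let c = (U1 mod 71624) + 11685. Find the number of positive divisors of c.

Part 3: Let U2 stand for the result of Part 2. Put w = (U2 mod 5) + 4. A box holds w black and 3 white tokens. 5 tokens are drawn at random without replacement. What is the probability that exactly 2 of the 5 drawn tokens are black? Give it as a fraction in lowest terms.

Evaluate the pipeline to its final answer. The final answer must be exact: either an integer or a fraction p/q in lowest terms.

1/12

Part 1: a(2) = -3*(1) - 2*(-3) = 3; iterating: a(2)=3, a(3)=-11, a(4)=27, a(5)=-59, a(6)=123, a(7)=-251, a(8)=507, a(9)=-1019, a(10)=2043; answer 2043
Part 2: U1 = 2043; c = 13728; 13728 = 2^5 * 3 * 11 * 13; number of divisors = (5+1) * (1+1) * (1+1) * (1+1) = 48; answer 48
Part 3: U2 = 48; w = 7; total draws C(10,5) = 252; favorable C(7,2)*C(3,3) = 21; P = 1/12; answer 1/12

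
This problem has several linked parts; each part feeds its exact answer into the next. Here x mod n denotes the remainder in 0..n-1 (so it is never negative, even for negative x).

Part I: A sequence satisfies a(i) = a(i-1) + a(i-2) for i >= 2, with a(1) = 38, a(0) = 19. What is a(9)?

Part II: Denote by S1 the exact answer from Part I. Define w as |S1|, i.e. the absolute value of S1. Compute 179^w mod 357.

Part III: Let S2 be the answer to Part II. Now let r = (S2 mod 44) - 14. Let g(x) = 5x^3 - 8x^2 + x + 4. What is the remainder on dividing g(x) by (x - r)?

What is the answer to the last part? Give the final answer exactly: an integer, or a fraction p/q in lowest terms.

Part I: a(2) = 1*(38) + 1*(19) = 57; iterating: a(2)=57, a(3)=95, a(4)=152, a(5)=247, a(6)=399, a(7)=646, a(8)=1045, a(9)=1691; answer 1691
Part II: S1 = 1691; w = 1691; squarings mod 357: 179^1=179, 179^2=268, 179^4=67, 179^8=205, 179^16=256, 179^32=205, 179^64=256, 179^128=205, 179^256=256, 179^512=205, 179^1024=256; 179^1691 = 179^1 * 179^2 * 179^8 * 179^16 * 179^128 * 179^512 * 179^1024 = 338 (mod 357); answer 338
Part III: S2 = 338; r = 16; remainder = value at the root: 5*(16)^3 - 8*(16)^2 + 1*(16)^1 + 4 = (20480) + (-2048) + (16) + (4) = 18452; answer 18452

18452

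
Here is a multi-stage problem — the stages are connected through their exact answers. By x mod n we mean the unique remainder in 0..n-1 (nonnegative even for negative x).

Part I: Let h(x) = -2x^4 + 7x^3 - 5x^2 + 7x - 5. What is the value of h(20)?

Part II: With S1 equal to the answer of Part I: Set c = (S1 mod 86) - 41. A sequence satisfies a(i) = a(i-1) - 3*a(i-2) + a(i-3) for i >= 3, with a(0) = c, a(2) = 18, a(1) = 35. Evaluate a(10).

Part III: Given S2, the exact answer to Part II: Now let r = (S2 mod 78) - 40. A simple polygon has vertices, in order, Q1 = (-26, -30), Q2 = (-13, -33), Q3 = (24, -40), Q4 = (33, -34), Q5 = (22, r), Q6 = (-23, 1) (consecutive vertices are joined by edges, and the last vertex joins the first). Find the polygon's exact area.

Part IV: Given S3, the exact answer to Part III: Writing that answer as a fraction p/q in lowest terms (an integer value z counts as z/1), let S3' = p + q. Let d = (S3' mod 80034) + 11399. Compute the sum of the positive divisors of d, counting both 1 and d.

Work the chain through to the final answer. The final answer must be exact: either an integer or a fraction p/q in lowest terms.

Part I: -2*(20)^4 + 7*(20)^3 - 5*(20)^2 + 7*(20)^1 - 5 = (-320000) + (56000) + (-2000) + (140) + (-5) = -265865; answer -265865
Part II: S1 = -265865; c = 6; a(3) = 1*(18) - 3*(35) + 1*(6) = -81; iterating: a(3)=-81, a(4)=-100, a(5)=161, a(6)=380, a(7)=-203, a(8)=-1182, a(9)=-193, a(10)=3150; answer 3150
Part III: S2 = 3150; r = -10; cross terms: (-26*-33 - -13*-30)=468, (-13*-40 - 24*-33)=1312, (24*-34 - 33*-40)=504, (33*-10 - 22*-34)=418, (22*1 - -23*-10)=-208, (-23*-30 - -26*1)=716; twice the area = |3210| = 3210; area = 1605; answer 1605
Part IV: S3 = 1605; threaded value p + q = 1606; d = 13005; 13005 = 3^2 * 5 * 17^2; sigma = (1 + 3 + 9) * (1 + 5) * (1 + 17 + 289) = 13 * 6 * 307 = 23946; answer 23946

23946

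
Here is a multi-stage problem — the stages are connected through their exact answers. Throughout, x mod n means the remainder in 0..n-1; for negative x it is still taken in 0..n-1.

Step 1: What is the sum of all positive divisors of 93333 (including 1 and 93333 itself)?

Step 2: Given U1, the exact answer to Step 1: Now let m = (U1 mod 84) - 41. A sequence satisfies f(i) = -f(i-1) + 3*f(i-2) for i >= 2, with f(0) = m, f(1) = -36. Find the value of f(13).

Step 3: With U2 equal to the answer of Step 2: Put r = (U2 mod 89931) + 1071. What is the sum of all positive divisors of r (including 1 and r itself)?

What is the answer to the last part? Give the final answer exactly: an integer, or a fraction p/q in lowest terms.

120000

Step 1: 93333 = 3 * 53 * 587; sigma = (1 + 3) * (1 + 53) * (1 + 587) = 4 * 54 * 588 = 127008; answer 127008
Step 2: U1 = 127008; m = -41; f(2) = -1*(-36) + 3*(-41) = -87; iterating: f(2)=-87, f(3)=-21, f(4)=-240, f(5)=177, f(6)=-897, f(7)=1428, f(8)=-4119, f(9)=8403, f(10)=-20760, f(11)=45969, f(12)=-108249, f(13)=246156; answer 246156
Step 3: U2 = 246156; r = 67365; 67365 = 3^3 * 5 * 499; sigma = (1 + 3 + 9 + 27) * (1 + 5) * (1 + 499) = 40 * 6 * 500 = 120000; answer 120000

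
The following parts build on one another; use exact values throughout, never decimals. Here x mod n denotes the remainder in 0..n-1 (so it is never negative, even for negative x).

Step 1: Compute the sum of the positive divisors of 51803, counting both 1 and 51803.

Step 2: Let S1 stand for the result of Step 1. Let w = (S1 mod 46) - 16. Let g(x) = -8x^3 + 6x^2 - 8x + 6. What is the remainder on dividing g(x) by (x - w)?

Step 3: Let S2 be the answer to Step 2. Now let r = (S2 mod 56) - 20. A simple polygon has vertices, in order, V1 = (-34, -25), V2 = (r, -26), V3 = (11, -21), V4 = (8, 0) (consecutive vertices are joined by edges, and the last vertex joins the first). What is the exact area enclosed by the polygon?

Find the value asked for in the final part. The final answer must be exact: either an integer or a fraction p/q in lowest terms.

Step 1: 51803 is prime, so its only divisors are 1 and 51803; sigma = 1 + 51803 = 51804; answer 51804
Step 2: S1 = 51804; w = -8; remainder = value at the root: -8*(-8)^3 + 6*(-8)^2 - 8*(-8)^1 + 6 = (4096) + (384) + (64) + (6) = 4550; answer 4550
Step 3: S2 = 4550; r = -6; cross terms: (-34*-26 - -6*-25)=734, (-6*-21 - 11*-26)=412, (11*0 - 8*-21)=168, (8*-25 - -34*0)=-200; twice the area = |1114| = 1114; area = 557; answer 557

557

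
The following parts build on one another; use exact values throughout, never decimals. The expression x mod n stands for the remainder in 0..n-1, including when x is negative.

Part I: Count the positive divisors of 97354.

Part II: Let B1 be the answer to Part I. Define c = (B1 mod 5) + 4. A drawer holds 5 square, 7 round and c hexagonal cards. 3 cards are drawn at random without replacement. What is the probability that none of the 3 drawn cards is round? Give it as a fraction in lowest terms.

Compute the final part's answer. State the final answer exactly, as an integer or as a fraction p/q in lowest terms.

Part I: 97354 = 2 * 48677; number of divisors = (1+1) * (1+1) = 4; answer 4
Part II: B1 = 4; c = 8; total draws C(20,3) = 1140; favorable C(13,3) = 286; P = 143/570; answer 143/570

143/570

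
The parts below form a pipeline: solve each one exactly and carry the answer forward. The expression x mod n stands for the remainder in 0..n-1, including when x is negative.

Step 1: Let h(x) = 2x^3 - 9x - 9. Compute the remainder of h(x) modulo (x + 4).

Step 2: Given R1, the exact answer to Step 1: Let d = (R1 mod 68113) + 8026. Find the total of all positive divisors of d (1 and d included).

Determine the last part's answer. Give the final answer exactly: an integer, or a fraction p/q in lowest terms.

Step 1: remainder = value at the root: 2*(-4)^3 - 9*(-4)^1 - 9 = (-128) + (36) + (-9) = -101; answer -101
Step 2: R1 = -101; d = 76038; 76038 = 2 * 3 * 19 * 23 * 29; sigma = (1 + 2) * (1 + 3) * (1 + 19) * (1 + 23) * (1 + 29) = 3 * 4 * 20 * 24 * 30 = 172800; answer 172800

172800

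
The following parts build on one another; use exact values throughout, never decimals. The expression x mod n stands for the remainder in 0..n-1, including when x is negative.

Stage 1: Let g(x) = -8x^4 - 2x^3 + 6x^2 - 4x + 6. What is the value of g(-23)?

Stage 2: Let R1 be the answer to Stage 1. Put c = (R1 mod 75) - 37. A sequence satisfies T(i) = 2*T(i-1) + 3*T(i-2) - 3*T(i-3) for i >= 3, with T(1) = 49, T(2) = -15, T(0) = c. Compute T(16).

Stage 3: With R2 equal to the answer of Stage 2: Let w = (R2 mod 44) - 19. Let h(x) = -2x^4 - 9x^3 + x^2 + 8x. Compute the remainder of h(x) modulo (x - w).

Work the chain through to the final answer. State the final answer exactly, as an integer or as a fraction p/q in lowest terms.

Stage 1: -8*(-23)^4 - 2*(-23)^3 + 6*(-23)^2 - 4*(-23)^1 + 6 = (-2238728) + (24334) + (3174) + (92) + (6) = -2211122; answer -2211122
Stage 2: R1 = -2211122; c = -9; T(3) = 2*(-15) + 3*(49) - 3*(-9) = 144; iterating: T(3)=144, T(4)=96, T(5)=669, T(6)=1194, T(7)=4107, T(8)=9789, T(9)=28317, T(10)=73680, T(11)=202944, T(12)=541977, T(13)=1471746, T(14)=3960591, T(15)=10710489, T(16)=28887513; answer 28887513
Stage 3: R2 = 28887513; w = -2; remainder = value at the root: -2*(-2)^4 - 9*(-2)^3 + 1*(-2)^2 + 8*(-2)^1 = (-32) + (72) + (4) + (-16) = 28; answer 28

28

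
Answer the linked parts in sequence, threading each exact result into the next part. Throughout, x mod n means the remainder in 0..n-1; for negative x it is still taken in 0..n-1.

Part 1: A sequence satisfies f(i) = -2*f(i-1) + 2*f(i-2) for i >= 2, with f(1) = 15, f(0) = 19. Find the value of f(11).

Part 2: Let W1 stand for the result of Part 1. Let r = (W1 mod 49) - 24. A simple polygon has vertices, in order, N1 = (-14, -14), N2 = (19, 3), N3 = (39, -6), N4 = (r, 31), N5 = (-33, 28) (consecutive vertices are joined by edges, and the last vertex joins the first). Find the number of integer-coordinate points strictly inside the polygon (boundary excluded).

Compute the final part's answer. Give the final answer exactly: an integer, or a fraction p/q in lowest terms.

Part 1: f(2) = -2*(15) + 2*(19) = 8; iterating: f(2)=8, f(3)=14, f(4)=-12, f(5)=52, f(6)=-128, f(7)=360, f(8)=-976, f(9)=2672, f(10)=-7296, f(11)=19936; answer 19936
Part 2: W1 = 19936; r = 18; cross terms: (-14*3 - 19*-14)=224, (19*-6 - 39*3)=-231, (39*31 - 18*-6)=1317, (18*28 - -33*31)=1527, (-33*-14 - -14*28)=854; twice the area = |3691| = 3691; area = 3691/2; boundary points = 1 + 1 + 1 + 3 + 1 = 7; strictly interior points = area - boundary/2 + 1 = 1843; answer 1843

1843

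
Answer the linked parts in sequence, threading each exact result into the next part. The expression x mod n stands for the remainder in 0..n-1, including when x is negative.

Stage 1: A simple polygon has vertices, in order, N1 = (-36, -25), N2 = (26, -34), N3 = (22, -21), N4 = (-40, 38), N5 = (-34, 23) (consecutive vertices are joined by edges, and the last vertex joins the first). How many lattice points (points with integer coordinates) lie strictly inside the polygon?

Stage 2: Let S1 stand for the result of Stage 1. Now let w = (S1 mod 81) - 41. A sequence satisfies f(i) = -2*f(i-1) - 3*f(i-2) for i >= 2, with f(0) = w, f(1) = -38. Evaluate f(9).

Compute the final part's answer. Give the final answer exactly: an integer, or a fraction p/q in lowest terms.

-4118

Stage 1: cross terms: (-36*-34 - 26*-25)=1874, (26*-21 - 22*-34)=202, (22*38 - -40*-21)=-4, (-40*23 - -34*38)=372, (-34*-25 - -36*23)=1678; twice the area = |4122| = 4122; area = 2061; boundary points = 1 + 1 + 1 + 3 + 2 = 8; strictly interior points = area - boundary/2 + 1 = 2058; answer 2058
Stage 2: S1 = 2058; w = -8; f(2) = -2*(-38) - 3*(-8) = 100; iterating: f(2)=100, f(3)=-86, f(4)=-128, f(5)=514, f(6)=-644, f(7)=-254, f(8)=2440, f(9)=-4118; answer -4118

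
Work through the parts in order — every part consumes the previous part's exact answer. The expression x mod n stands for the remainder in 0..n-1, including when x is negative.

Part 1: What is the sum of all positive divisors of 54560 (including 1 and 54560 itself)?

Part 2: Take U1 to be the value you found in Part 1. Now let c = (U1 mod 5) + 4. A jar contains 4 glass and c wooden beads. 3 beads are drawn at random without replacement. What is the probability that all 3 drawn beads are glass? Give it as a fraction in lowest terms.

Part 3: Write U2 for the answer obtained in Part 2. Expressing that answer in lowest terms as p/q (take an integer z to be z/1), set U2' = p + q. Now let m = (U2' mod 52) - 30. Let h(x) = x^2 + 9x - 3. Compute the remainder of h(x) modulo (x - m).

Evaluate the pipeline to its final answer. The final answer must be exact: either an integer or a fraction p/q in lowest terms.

Part 1: 54560 = 2^5 * 5 * 11 * 31; sigma = (1 + 2 + 4 + 8 + 16 + 32) * (1 + 5) * (1 + 11) * (1 + 31) = 63 * 6 * 12 * 32 = 145152; answer 145152
Part 2: U1 = 145152; c = 6; total draws C(10,3) = 120; favorable C(4,3) = 4; P = 1/30; answer 1/30
Part 3: U2 = 1/30; threaded value p + q = 31; m = 1; remainder = value at the root: 1*(1)^2 + 9*(1)^1 - 3 = (1) + (9) + (-3) = 7; answer 7

7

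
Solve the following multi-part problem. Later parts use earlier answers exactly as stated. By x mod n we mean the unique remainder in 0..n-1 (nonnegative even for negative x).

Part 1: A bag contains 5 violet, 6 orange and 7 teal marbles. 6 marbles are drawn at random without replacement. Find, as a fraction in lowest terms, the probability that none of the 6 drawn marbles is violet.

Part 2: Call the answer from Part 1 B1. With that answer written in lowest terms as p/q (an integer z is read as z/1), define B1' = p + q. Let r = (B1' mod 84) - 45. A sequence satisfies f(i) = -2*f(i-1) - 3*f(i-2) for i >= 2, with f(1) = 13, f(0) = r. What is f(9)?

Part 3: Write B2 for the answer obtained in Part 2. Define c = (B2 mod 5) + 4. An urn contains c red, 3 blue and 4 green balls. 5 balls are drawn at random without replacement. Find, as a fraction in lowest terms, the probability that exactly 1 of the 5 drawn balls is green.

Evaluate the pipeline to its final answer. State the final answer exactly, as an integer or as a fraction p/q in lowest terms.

Part 1: total draws C(18,6) = 18564; favorable C(13,6) = 1716; P = 11/119; answer 11/119
Part 2: B1 = 11/119; threaded value p + q = 130; r = 1; f(2) = -2*(13) - 3*(1) = -29; iterating: f(2)=-29, f(3)=19, f(4)=49, f(5)=-155, f(6)=163, f(7)=139, f(8)=-767, f(9)=1117; answer 1117
Part 3: B2 = 1117; c = 6; total draws C(13,5) = 1287; favorable C(4,1)*C(9,4) = 504; P = 56/143; answer 56/143

56/143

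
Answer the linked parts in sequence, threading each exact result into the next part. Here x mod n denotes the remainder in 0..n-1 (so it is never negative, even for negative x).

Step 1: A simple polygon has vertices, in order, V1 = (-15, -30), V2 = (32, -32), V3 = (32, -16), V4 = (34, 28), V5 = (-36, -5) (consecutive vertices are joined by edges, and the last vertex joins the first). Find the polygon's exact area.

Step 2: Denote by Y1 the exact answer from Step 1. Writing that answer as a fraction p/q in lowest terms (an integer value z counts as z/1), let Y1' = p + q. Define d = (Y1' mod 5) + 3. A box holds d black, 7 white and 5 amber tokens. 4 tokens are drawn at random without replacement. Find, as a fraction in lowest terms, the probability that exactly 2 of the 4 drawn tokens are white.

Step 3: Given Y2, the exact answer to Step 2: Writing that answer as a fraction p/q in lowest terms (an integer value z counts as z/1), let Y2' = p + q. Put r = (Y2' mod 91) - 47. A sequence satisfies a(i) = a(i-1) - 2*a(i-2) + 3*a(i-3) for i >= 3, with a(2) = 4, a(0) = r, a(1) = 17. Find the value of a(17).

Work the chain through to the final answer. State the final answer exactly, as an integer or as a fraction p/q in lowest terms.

31277

Step 1: cross terms: (-15*-32 - 32*-30)=1440, (32*-16 - 32*-32)=512, (32*28 - 34*-16)=1440, (34*-5 - -36*28)=838, (-36*-30 - -15*-5)=1005; twice the area = |5235| = 5235; area = 5235/2; answer 5235/2
Step 2: Y1 = 5235/2; threaded value p + q = 5237; d = 5; total draws C(17,4) = 2380; favorable C(7,2)*C(10,2) = 945; P = 27/68; answer 27/68
Step 3: Y2 = 27/68; threaded value p + q = 95; r = -43; a(3) = 1*(4) - 2*(17) + 3*(-43) = -159; iterating: a(3)=-159, a(4)=-116, a(5)=214, a(6)=-31, a(7)=-807, a(8)=-103, a(9)=1418, a(10)=-797, a(11)=-3942, a(12)=1906, a(13)=7399, a(14)=-8239, a(15)=-17319, a(16)=21356, a(17)=31277; answer 31277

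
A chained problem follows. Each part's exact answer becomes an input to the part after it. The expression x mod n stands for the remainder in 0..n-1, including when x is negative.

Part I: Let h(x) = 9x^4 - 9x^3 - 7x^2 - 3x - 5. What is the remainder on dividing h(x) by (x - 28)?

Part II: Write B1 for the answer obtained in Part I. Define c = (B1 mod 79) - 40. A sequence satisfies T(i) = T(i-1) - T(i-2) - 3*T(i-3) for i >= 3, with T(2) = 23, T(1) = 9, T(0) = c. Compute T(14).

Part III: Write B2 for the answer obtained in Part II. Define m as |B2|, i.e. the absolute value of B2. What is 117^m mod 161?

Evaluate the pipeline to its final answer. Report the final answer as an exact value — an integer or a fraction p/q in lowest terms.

Part I: remainder = value at the root: 9*(28)^4 - 9*(28)^3 - 7*(28)^2 - 3*(28)^1 - 5 = (5531904) + (-197568) + (-5488) + (-84) + (-5) = 5328759; answer 5328759
Part II: B1 = 5328759; c = 11; T(3) = 1*(23) - 1*(9) - 3*(11) = -19; iterating: T(3)=-19, T(4)=-69, T(5)=-119, T(6)=7, T(7)=333, T(8)=683, T(9)=329, T(10)=-1353, T(11)=-3731, T(12)=-3365, T(13)=4425, T(14)=18983; answer 18983
Part III: B2 = 18983; m = 18983; squarings mod 161: 117^1=117, 117^2=4, 117^4=16, 117^8=95, 117^16=9, 117^32=81, 117^64=121, 117^128=151, 117^256=100, 117^512=18, 117^1024=2, 117^2048=4, 117^4096=16, 117^8192=95, 117^16384=9; 117^18983 = 117^1 * 117^2 * 117^4 * 117^32 * 117^512 * 117^2048 * 117^16384 = 3 (mod 161); answer 3

3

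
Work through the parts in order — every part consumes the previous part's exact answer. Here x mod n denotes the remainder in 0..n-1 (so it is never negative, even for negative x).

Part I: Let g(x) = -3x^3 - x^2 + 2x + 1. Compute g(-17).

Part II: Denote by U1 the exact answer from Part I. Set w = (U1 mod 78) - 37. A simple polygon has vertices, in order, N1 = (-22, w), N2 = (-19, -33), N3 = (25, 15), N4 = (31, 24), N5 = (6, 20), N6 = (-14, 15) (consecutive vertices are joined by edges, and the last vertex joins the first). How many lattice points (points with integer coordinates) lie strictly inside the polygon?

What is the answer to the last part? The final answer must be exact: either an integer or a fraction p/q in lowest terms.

Part I: -3*(-17)^3 - 1*(-17)^2 + 2*(-17)^1 + 1 = (14739) + (-289) + (-34) + (1) = 14417; answer 14417
Part II: U1 = 14417; w = 28; cross terms: (-22*-33 - -19*28)=1258, (-19*15 - 25*-33)=540, (25*24 - 31*15)=135, (31*20 - 6*24)=476, (6*15 - -14*20)=370, (-14*28 - -22*15)=-62; twice the area = |2717| = 2717; area = 2717/2; boundary points = 1 + 4 + 3 + 1 + 5 + 1 = 15; strictly interior points = area - boundary/2 + 1 = 1352; answer 1352

1352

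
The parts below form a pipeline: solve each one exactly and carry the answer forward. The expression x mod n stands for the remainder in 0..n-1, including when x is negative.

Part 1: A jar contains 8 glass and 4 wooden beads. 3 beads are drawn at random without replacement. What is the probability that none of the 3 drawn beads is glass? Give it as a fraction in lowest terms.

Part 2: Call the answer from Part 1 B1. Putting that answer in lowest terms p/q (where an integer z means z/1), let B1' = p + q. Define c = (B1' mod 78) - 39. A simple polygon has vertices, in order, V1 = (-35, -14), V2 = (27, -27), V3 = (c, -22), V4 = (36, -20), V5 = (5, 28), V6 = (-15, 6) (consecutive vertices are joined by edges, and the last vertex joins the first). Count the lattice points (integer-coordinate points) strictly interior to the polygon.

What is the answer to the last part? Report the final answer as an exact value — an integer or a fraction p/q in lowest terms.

1795

Part 1: total draws C(12,3) = 220; favorable C(4,3) = 4; P = 1/55; answer 1/55
Part 2: B1 = 1/55; threaded value p + q = 56; c = 17; cross terms: (-35*-27 - 27*-14)=1323, (27*-22 - 17*-27)=-135, (17*-20 - 36*-22)=452, (36*28 - 5*-20)=1108, (5*6 - -15*28)=450, (-15*-14 - -35*6)=420; twice the area = |3618| = 3618; area = 1809; boundary points = 1 + 5 + 1 + 1 + 2 + 20 = 30; strictly interior points = area - boundary/2 + 1 = 1795; answer 1795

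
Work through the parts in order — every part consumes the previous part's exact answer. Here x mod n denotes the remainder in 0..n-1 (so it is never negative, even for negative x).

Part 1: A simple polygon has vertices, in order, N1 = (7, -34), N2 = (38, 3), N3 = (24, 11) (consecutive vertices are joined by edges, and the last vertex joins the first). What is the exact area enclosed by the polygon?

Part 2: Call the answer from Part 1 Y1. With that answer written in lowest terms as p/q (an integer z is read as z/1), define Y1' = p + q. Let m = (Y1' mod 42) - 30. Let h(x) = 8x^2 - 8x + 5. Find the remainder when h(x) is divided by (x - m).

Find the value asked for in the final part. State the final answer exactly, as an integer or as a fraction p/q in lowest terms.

4805

Part 1: cross terms: (7*3 - 38*-34)=1313, (38*11 - 24*3)=346, (24*-34 - 7*11)=-893; twice the area = |766| = 766; area = 383; answer 383
Part 2: Y1 = 383; threaded value p + q = 384; m = -24; remainder = value at the root: 8*(-24)^2 - 8*(-24)^1 + 5 = (4608) + (192) + (5) = 4805; answer 4805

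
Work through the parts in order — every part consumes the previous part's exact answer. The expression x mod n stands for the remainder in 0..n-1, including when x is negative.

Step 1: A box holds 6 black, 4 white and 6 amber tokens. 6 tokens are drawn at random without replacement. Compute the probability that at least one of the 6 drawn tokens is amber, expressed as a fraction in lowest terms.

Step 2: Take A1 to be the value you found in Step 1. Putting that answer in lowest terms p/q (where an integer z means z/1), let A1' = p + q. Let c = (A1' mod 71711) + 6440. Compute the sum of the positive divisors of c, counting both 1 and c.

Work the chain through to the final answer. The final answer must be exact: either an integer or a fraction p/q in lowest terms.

11323

Step 1: total draws C(16,6) = 8008; complement C(10,6) = 210; favorable 8008 - 210 = 7798; P = 557/572; answer 557/572
Step 2: A1 = 557/572; threaded value p + q = 1129; c = 7569; 7569 = 3^2 * 29^2; sigma = (1 + 3 + 9) * (1 + 29 + 841) = 13 * 871 = 11323; answer 11323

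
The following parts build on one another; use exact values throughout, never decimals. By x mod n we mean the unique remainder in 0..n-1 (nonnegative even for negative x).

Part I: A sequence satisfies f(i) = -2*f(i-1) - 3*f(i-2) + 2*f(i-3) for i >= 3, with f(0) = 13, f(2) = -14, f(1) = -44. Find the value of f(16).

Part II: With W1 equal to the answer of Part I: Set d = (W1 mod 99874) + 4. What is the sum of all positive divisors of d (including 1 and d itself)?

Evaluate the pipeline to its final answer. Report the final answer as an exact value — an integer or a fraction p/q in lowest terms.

Part I: f(3) = -2*(-14) - 3*(-44) + 2*(13) = 186; iterating: f(3)=186, f(4)=-418, f(5)=250, f(6)=1126, f(7)=-3838, f(8)=4798, f(9)=4170, f(10)=-30410, f(11)=57906, f(12)=-16242, f(13)=-202054, f(14)=568646, f(15)=-563614, f(16)=-982818; answer -982818
Part II: W1 = -982818; d = 15926; 15926 = 2 * 7963; sigma = (1 + 2) * (1 + 7963) = 3 * 7964 = 23892; answer 23892

23892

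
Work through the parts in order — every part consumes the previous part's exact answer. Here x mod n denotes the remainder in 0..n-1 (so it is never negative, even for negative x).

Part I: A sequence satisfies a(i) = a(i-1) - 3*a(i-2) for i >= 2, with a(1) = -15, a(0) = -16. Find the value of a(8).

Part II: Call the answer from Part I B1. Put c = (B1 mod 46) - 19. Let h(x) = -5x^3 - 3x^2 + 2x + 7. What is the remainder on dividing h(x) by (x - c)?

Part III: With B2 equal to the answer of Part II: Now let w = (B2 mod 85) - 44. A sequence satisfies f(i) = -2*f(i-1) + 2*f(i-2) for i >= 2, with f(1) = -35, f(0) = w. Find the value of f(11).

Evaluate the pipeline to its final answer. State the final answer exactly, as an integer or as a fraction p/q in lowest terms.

-1134432

Part I: a(2) = 1*(-15) - 3*(-16) = 33; iterating: a(2)=33, a(3)=78, a(4)=-21, a(5)=-255, a(6)=-192, a(7)=573, a(8)=1149; answer 1149
Part II: B1 = 1149; c = 26; remainder = value at the root: -5*(26)^3 - 3*(26)^2 + 2*(26)^1 + 7 = (-87880) + (-2028) + (52) + (7) = -89849; answer -89849
Part III: B2 = -89849; w = 37; f(2) = -2*(-35) + 2*(37) = 144; iterating: f(2)=144, f(3)=-358, f(4)=1004, f(5)=-2724, f(6)=7456, f(7)=-20360, f(8)=55632, f(9)=-151984, f(10)=415232, f(11)=-1134432; answer -1134432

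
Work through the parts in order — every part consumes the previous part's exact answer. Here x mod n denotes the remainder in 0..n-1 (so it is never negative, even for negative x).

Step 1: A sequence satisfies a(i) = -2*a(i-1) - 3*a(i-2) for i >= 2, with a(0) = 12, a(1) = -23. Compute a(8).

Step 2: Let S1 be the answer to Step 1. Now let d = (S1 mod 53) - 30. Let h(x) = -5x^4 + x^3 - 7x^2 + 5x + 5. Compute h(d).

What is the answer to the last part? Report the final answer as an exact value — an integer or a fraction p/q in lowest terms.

Step 1: a(2) = -2*(-23) - 3*(12) = 10; iterating: a(2)=10, a(3)=49, a(4)=-128, a(5)=109, a(6)=166, a(7)=-659, a(8)=820; answer 820
Step 2: S1 = 820; d = -5; -5*(-5)^4 + 1*(-5)^3 - 7*(-5)^2 + 5*(-5)^1 + 5 = (-3125) + (-125) + (-175) + (-25) + (5) = -3445; answer -3445

-3445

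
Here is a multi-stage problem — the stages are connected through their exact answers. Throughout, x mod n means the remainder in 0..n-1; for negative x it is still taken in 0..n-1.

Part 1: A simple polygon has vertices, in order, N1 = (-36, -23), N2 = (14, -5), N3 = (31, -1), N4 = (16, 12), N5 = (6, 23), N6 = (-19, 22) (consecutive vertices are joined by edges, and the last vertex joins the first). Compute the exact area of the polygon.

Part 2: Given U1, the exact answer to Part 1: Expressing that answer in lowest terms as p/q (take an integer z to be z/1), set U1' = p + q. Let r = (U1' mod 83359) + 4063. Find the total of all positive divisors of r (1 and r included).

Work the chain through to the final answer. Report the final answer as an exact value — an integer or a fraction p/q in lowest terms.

12960

Part 1: cross terms: (-36*-5 - 14*-23)=502, (14*-1 - 31*-5)=141, (31*12 - 16*-1)=388, (16*23 - 6*12)=296, (6*22 - -19*23)=569, (-19*-23 - -36*22)=1229; twice the area = |3125| = 3125; area = 3125/2; answer 3125/2
Part 2: U1 = 3125/2; threaded value p + q = 3127; r = 7190; 7190 = 2 * 5 * 719; sigma = (1 + 2) * (1 + 5) * (1 + 719) = 3 * 6 * 720 = 12960; answer 12960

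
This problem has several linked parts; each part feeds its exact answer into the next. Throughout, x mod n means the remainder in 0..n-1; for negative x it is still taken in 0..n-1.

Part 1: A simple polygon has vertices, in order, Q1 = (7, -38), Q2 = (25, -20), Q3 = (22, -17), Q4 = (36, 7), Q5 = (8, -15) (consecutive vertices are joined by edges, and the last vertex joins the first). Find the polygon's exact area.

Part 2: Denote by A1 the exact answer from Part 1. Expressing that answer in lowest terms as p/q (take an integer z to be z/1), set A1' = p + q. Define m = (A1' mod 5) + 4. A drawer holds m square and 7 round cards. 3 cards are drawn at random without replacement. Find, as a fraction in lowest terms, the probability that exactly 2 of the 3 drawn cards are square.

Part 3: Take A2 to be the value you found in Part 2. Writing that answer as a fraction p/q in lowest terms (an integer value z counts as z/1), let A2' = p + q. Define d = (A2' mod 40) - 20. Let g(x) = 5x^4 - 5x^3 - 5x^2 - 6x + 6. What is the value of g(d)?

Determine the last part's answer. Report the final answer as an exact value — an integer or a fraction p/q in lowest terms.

13523

Part 1: cross terms: (7*-20 - 25*-38)=810, (25*-17 - 22*-20)=15, (22*7 - 36*-17)=766, (36*-15 - 8*7)=-596, (8*-38 - 7*-15)=-199; twice the area = |796| = 796; area = 398; answer 398
Part 2: A1 = 398; threaded value p + q = 399; m = 8; total draws C(15,3) = 455; favorable C(8,2)*C(7,1) = 196; P = 28/65; answer 28/65
Part 3: A2 = 28/65; threaded value p + q = 93; d = -7; 5*(-7)^4 - 5*(-7)^3 - 5*(-7)^2 - 6*(-7)^1 + 6 = (12005) + (1715) + (-245) + (42) + (6) = 13523; answer 13523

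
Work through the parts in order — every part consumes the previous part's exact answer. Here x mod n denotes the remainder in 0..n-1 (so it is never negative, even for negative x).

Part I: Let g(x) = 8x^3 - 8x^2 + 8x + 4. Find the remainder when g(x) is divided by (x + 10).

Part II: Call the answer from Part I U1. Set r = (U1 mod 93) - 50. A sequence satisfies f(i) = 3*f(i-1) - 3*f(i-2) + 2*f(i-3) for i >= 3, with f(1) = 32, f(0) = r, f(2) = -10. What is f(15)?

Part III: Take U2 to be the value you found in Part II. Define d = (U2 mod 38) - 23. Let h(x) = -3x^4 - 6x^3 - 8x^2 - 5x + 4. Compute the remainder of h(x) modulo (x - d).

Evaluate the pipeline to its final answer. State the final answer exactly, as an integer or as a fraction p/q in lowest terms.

-531296

Part I: remainder = value at the root: 8*(-10)^3 - 8*(-10)^2 + 8*(-10)^1 + 4 = (-8000) + (-800) + (-80) + (4) = -8876; answer -8876
Part II: U1 = -8876; r = 2; f(3) = 3*(-10) - 3*(32) + 2*(2) = -122; iterating: f(3)=-122, f(4)=-272, f(5)=-470, f(6)=-838, f(7)=-1648, f(8)=-3370, f(9)=-6842, f(10)=-13712, f(11)=-27350, f(12)=-54598, f(13)=-109168, f(14)=-218410, f(15)=-436922; answer -436922
Part III: U2 = -436922; d = -21; remainder = value at the root: -3*(-21)^4 - 6*(-21)^3 - 8*(-21)^2 - 5*(-21)^1 + 4 = (-583443) + (55566) + (-3528) + (105) + (4) = -531296; answer -531296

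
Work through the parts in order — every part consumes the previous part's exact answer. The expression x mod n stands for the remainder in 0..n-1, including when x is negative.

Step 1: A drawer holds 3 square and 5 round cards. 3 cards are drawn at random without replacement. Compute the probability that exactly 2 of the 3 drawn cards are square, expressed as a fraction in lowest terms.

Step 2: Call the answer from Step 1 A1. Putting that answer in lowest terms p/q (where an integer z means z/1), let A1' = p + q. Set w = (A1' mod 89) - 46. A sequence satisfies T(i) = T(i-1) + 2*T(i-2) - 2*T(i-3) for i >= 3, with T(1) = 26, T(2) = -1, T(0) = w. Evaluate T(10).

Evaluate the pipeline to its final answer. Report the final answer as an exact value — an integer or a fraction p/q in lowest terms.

Step 1: total draws C(8,3) = 56; favorable C(3,2)*C(5,1) = 15; P = 15/56; answer 15/56
Step 2: A1 = 15/56; threaded value p + q = 71; w = 25; T(3) = 1*(-1) + 2*(26) - 2*(25) = 1; iterating: T(3)=1, T(4)=-53, T(5)=-49, T(6)=-157, T(7)=-149, T(8)=-365, T(9)=-349, T(10)=-781; answer -781

-781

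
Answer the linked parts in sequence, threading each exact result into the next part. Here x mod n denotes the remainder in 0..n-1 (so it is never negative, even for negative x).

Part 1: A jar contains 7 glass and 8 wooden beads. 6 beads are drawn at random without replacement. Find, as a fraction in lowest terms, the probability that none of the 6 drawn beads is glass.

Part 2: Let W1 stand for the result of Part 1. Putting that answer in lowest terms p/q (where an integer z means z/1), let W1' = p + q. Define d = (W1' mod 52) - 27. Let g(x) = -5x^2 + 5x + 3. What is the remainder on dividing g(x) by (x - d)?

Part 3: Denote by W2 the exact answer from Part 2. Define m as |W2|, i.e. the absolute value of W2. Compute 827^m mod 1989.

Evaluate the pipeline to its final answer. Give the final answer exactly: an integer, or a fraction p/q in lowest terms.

1061

Part 1: total draws C(15,6) = 5005; favorable C(8,6) = 28; P = 4/715; answer 4/715
Part 2: W1 = 4/715; threaded value p + q = 719; d = 16; remainder = value at the root: -5*(16)^2 + 5*(16)^1 + 3 = (-1280) + (80) + (3) = -1197; answer -1197
Part 3: W2 = -1197; m = 1197; squarings mod 1989: 827^1=827, 827^2=1702, 827^4=820, 827^8=118, 827^16=1, 827^32=1, 827^64=1, 827^128=1, 827^256=1, 827^512=1, 827^1024=1; 827^1197 = 827^1 * 827^4 * 827^8 * 827^32 * 827^128 * 827^1024 = 1061 (mod 1989); answer 1061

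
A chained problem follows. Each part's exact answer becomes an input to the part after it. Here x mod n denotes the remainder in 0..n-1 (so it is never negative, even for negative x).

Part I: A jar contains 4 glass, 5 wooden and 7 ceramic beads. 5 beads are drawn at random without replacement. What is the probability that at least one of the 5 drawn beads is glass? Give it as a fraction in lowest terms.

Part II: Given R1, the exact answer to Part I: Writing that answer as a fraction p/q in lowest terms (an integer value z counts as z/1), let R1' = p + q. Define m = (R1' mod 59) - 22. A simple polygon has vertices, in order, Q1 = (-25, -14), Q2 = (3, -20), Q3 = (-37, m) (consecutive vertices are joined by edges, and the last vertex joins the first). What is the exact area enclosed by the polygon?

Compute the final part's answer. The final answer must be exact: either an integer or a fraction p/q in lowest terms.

356

Part I: total draws C(16,5) = 4368; complement C(12,5) = 792; favorable 4368 - 792 = 3576; P = 149/182; answer 149/182
Part II: R1 = 149/182; threaded value p + q = 331; m = 14; cross terms: (-25*-20 - 3*-14)=542, (3*14 - -37*-20)=-698, (-37*-14 - -25*14)=868; twice the area = |712| = 712; area = 356; answer 356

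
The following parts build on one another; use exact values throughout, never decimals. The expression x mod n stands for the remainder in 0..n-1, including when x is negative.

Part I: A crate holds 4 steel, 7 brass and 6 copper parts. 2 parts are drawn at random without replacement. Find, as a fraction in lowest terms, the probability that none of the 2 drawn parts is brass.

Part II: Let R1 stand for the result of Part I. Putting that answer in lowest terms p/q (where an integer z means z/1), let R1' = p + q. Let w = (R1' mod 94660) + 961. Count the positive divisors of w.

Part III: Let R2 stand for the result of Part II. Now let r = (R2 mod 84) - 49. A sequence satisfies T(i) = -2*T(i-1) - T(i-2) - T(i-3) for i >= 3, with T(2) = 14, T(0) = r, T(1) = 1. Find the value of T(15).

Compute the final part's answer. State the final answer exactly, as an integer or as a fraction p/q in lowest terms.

Part I: total draws C(17,2) = 136; favorable C(10,2) = 45; P = 45/136; answer 45/136
Part II: R1 = 45/136; threaded value p + q = 181; w = 1142; 1142 = 2 * 571; number of divisors = (1+1) * (1+1) = 4; answer 4
Part III: R2 = 4; r = -45; T(3) = -2*(14) - 1*(1) - 1*(-45) = 16; iterating: T(3)=16, T(4)=-47, T(5)=64, T(6)=-97, T(7)=177, T(8)=-321, T(9)=562, T(10)=-980, T(11)=1719, T(12)=-3020, T(13)=5301, T(14)=-9301, T(15)=16321; answer 16321

16321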